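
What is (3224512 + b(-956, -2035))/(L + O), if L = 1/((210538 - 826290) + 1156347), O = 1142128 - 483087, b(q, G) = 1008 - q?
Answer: 436054198305/89068567349 ≈ 4.8957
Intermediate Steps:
O = 659041
L = 1/540595 (L = 1/(-615752 + 1156347) = 1/540595 ≈ 1.8498e-6)
(3224512 + b(-956, -2035))/(L + O) = (3224512 + (1008 - 1*(-956)))/(1/540595 + 659041) = (3224512 + (1008 + 956))/(356274269396/540595) = (3224512 + 1964)*(540595/356274269396) = 3226476*(540595/356274269396) = 436054198305/89068567349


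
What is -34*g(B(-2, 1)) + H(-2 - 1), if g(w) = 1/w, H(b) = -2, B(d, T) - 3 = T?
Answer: -21/2 ≈ -10.500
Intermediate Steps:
B(d, T) = 3 + T
-34*g(B(-2, 1)) + H(-2 - 1) = -34/(3 + 1) - 2 = -34/4 - 2 = -34*¼ - 2 = -17/2 - 2 = -21/2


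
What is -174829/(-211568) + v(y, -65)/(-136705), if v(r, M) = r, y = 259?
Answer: 23845202333/28922403440 ≈ 0.82445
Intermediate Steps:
-174829/(-211568) + v(y, -65)/(-136705) = -174829/(-211568) + 259/(-136705) = -174829*(-1/211568) + 259*(-1/136705) = 174829/211568 - 259/136705 = 23845202333/28922403440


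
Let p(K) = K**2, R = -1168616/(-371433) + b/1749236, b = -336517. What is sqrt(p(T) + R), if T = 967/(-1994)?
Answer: 2*sqrt(20908738991135666600305764981)/161943700815609 ≈ 1.7858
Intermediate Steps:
R = 1919191658515/649723975188 (R = -1168616/(-371433) - 336517/1749236 = -1168616*(-1/371433) - 336517*1/1749236 = 1168616/371433 - 336517/1749236 = 1919191658515/649723975188 ≈ 2.9539)
T = -967/1994 (T = 967*(-1/1994) = -967/1994 ≈ -0.48495)
sqrt(p(T) + R) = sqrt((-967/1994)**2 + 1919191658515/649723975188) = sqrt(935089/3976036 + 1919191658515/649723975188) = sqrt(514895304211869892/161457869713162173) = 2*sqrt(20908738991135666600305764981)/161943700815609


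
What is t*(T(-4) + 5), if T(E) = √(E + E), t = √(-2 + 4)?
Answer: 4*I + 5*√2 ≈ 7.0711 + 4.0*I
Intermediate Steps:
t = √2 ≈ 1.4142
T(E) = √2*√E (T(E) = √(2*E) = √2*√E)
t*(T(-4) + 5) = √2*(√2*√(-4) + 5) = √2*(√2*(2*I) + 5) = √2*(2*I*√2 + 5) = √2*(5 + 2*I*√2)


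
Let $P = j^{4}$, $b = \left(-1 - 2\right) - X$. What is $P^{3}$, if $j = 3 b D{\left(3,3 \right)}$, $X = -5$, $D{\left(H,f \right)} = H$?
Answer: $1156831381426176$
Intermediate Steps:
$b = 2$ ($b = \left(-1 - 2\right) - -5 = \left(-1 - 2\right) + 5 = -3 + 5 = 2$)
$j = 18$ ($j = 3 \cdot 2 \cdot 3 = 6 \cdot 3 = 18$)
$P = 104976$ ($P = 18^{4} = 104976$)
$P^{3} = 104976^{3} = 1156831381426176$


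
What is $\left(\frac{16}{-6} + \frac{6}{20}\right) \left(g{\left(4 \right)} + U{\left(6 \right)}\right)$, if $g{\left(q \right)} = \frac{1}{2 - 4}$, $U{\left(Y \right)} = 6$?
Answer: $- \frac{781}{60} \approx -13.017$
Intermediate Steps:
$g{\left(q \right)} = - \frac{1}{2}$ ($g{\left(q \right)} = \frac{1}{-2} = - \frac{1}{2}$)
$\left(\frac{16}{-6} + \frac{6}{20}\right) \left(g{\left(4 \right)} + U{\left(6 \right)}\right) = \left(\frac{16}{-6} + \frac{6}{20}\right) \left(- \frac{1}{2} + 6\right) = \left(16 \left(- \frac{1}{6}\right) + 6 \cdot \frac{1}{20}\right) \frac{11}{2} = \left(- \frac{8}{3} + \frac{3}{10}\right) \frac{11}{2} = \left(- \frac{71}{30}\right) \frac{11}{2} = - \frac{781}{60}$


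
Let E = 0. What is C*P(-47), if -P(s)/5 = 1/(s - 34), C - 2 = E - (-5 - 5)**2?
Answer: -490/81 ≈ -6.0494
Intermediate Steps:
C = -98 (C = 2 + (0 - (-5 - 5)**2) = 2 + (0 - 1*(-10)**2) = 2 + (0 - 1*100) = 2 + (0 - 100) = 2 - 100 = -98)
P(s) = -5/(-34 + s) (P(s) = -5/(s - 34) = -5/(-34 + s))
C*P(-47) = -(-490)/(-34 - 47) = -(-490)/(-81) = -(-490)*(-1)/81 = -98*5/81 = -490/81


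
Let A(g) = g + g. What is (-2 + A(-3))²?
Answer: 64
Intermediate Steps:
A(g) = 2*g
(-2 + A(-3))² = (-2 + 2*(-3))² = (-2 - 6)² = (-8)² = 64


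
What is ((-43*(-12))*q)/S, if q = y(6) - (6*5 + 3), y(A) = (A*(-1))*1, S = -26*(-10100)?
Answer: -387/5050 ≈ -0.076634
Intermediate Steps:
S = 262600
y(A) = -A (y(A) = -A*1 = -A)
q = -39 (q = -1*6 - (6*5 + 3) = -6 - (30 + 3) = -6 - 1*33 = -6 - 33 = -39)
((-43*(-12))*q)/S = (-43*(-12)*(-39))/262600 = (516*(-39))*(1/262600) = -20124*1/262600 = -387/5050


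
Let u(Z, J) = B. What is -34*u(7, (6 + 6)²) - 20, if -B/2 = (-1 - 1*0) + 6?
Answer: 320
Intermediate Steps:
B = -10 (B = -2*((-1 - 1*0) + 6) = -2*((-1 + 0) + 6) = -2*(-1 + 6) = -2*5 = -10)
u(Z, J) = -10
-34*u(7, (6 + 6)²) - 20 = -34*(-10) - 20 = 340 - 20 = 320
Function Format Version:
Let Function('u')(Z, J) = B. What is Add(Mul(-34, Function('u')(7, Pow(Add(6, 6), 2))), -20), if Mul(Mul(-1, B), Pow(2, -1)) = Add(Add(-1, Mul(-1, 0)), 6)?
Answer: 320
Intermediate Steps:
B = -10 (B = Mul(-2, Add(Add(-1, Mul(-1, 0)), 6)) = Mul(-2, Add(Add(-1, 0), 6)) = Mul(-2, Add(-1, 6)) = Mul(-2, 5) = -10)
Function('u')(Z, J) = -10
Add(Mul(-34, Function('u')(7, Pow(Add(6, 6), 2))), -20) = Add(Mul(-34, -10), -20) = Add(340, -20) = 320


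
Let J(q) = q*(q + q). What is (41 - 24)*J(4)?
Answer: 544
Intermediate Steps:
J(q) = 2*q² (J(q) = q*(2*q) = 2*q²)
(41 - 24)*J(4) = (41 - 24)*(2*4²) = 17*(2*16) = 17*32 = 544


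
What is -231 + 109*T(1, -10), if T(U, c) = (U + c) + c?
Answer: -2302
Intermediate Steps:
T(U, c) = U + 2*c
-231 + 109*T(1, -10) = -231 + 109*(1 + 2*(-10)) = -231 + 109*(1 - 20) = -231 + 109*(-19) = -231 - 2071 = -2302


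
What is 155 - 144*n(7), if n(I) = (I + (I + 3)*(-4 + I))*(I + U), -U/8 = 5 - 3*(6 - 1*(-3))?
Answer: -974869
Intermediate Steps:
U = 176 (U = -8*(5 - 3*(6 - 1*(-3))) = -8*(5 - 3*(6 + 3)) = -8*(5 - 3*9) = -8*(5 - 27) = -8*(-22) = 176)
n(I) = (176 + I)*(I + (-4 + I)*(3 + I)) (n(I) = (I + (I + 3)*(-4 + I))*(I + 176) = (I + (3 + I)*(-4 + I))*(176 + I) = (I + (-4 + I)*(3 + I))*(176 + I) = (176 + I)*(I + (-4 + I)*(3 + I)))
155 - 144*n(7) = 155 - 144*(-2112 + 7**3 - 12*7 + 176*7**2) = 155 - 144*(-2112 + 343 - 84 + 176*49) = 155 - 144*(-2112 + 343 - 84 + 8624) = 155 - 144*6771 = 155 - 975024 = -974869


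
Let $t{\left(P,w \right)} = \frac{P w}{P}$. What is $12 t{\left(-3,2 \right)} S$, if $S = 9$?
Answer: $216$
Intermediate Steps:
$t{\left(P,w \right)} = w$
$12 t{\left(-3,2 \right)} S = 12 \cdot 2 \cdot 9 = 24 \cdot 9 = 216$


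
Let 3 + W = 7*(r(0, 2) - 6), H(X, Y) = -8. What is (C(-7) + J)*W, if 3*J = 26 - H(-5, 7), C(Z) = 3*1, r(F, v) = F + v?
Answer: -1333/3 ≈ -444.33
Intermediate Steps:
C(Z) = 3
J = 34/3 (J = (26 - 1*(-8))/3 = (26 + 8)/3 = (⅓)*34 = 34/3 ≈ 11.333)
W = -31 (W = -3 + 7*((0 + 2) - 6) = -3 + 7*(2 - 6) = -3 + 7*(-4) = -3 - 28 = -31)
(C(-7) + J)*W = (3 + 34/3)*(-31) = (43/3)*(-31) = -1333/3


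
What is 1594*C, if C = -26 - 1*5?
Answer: -49414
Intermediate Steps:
C = -31 (C = -26 - 5 = -31)
1594*C = 1594*(-31) = -49414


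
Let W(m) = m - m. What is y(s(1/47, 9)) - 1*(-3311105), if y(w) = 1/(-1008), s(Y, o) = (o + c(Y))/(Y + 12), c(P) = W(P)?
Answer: 3337593839/1008 ≈ 3.3111e+6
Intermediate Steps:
W(m) = 0
c(P) = 0
s(Y, o) = o/(12 + Y) (s(Y, o) = (o + 0)/(Y + 12) = o/(12 + Y))
y(w) = -1/1008
y(s(1/47, 9)) - 1*(-3311105) = -1/1008 - 1*(-3311105) = -1/1008 + 3311105 = 3337593839/1008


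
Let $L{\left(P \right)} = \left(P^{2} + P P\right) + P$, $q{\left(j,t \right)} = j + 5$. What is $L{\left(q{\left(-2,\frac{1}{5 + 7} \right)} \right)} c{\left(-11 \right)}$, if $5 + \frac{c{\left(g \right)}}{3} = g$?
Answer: $-1008$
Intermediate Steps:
$c{\left(g \right)} = -15 + 3 g$
$q{\left(j,t \right)} = 5 + j$
$L{\left(P \right)} = P + 2 P^{2}$ ($L{\left(P \right)} = \left(P^{2} + P^{2}\right) + P = 2 P^{2} + P = P + 2 P^{2}$)
$L{\left(q{\left(-2,\frac{1}{5 + 7} \right)} \right)} c{\left(-11 \right)} = \left(5 - 2\right) \left(1 + 2 \left(5 - 2\right)\right) \left(-15 + 3 \left(-11\right)\right) = 3 \left(1 + 2 \cdot 3\right) \left(-15 - 33\right) = 3 \left(1 + 6\right) \left(-48\right) = 3 \cdot 7 \left(-48\right) = 21 \left(-48\right) = -1008$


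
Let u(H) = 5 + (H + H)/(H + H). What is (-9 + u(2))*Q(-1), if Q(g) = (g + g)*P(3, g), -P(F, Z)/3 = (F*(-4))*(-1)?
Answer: -216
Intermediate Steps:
P(F, Z) = -12*F (P(F, Z) = -3*F*(-4)*(-1) = -3*(-4*F)*(-1) = -12*F)
u(H) = 6 (u(H) = 5 + (2*H)/((2*H)) = 5 + (2*H)*(1/(2*H)) = 5 + 1 = 6)
Q(g) = -72*g (Q(g) = (g + g)*(-12*3) = (2*g)*(-36) = -72*g)
(-9 + u(2))*Q(-1) = (-9 + 6)*(-72*(-1)) = -3*72 = -216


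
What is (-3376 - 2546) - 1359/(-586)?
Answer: -3468933/586 ≈ -5919.7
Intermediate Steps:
(-3376 - 2546) - 1359/(-586) = -5922 - 1359*(-1/586) = -5922 + 1359/586 = -3468933/586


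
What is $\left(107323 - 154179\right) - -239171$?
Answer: $192315$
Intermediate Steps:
$\left(107323 - 154179\right) - -239171 = -46856 + 239171 = 192315$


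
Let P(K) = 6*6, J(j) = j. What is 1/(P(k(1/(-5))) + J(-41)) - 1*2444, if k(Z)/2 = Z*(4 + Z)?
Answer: -12221/5 ≈ -2444.2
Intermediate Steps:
k(Z) = 2*Z*(4 + Z) (k(Z) = 2*(Z*(4 + Z)) = 2*Z*(4 + Z))
P(K) = 36
1/(P(k(1/(-5))) + J(-41)) - 1*2444 = 1/(36 - 41) - 1*2444 = 1/(-5) - 2444 = -⅕ - 2444 = -12221/5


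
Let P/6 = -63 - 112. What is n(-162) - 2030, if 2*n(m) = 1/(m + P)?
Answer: -4920721/2424 ≈ -2030.0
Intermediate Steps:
P = -1050 (P = 6*(-63 - 112) = 6*(-175) = -1050)
n(m) = 1/(2*(-1050 + m)) (n(m) = 1/(2*(m - 1050)) = 1/(2*(-1050 + m)))
n(-162) - 2030 = 1/(2*(-1050 - 162)) - 2030 = (½)/(-1212) - 2030 = (½)*(-1/1212) - 2030 = -1/2424 - 2030 = -4920721/2424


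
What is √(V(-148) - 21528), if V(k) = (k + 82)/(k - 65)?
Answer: I*√108521086/71 ≈ 146.72*I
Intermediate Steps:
V(k) = (82 + k)/(-65 + k)
√(V(-148) - 21528) = √((82 - 148)/(-65 - 148) - 21528) = √(-66/(-213) - 21528) = √(-1/213*(-66) - 21528) = √(22/71 - 21528) = √(-1528466/71) = I*√108521086/71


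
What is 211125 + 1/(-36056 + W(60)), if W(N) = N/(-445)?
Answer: 677499280411/3208996 ≈ 2.1113e+5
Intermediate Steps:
W(N) = -N/445 (W(N) = N*(-1/445) = -N/445)
211125 + 1/(-36056 + W(60)) = 211125 + 1/(-36056 - 1/445*60) = 211125 + 1/(-36056 - 12/89) = 211125 + 1/(-3208996/89) = 211125 - 89/3208996 = 677499280411/3208996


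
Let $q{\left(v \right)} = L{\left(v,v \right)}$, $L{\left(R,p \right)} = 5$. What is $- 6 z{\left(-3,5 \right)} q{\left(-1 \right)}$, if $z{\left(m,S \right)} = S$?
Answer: $-150$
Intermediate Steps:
$q{\left(v \right)} = 5$
$- 6 z{\left(-3,5 \right)} q{\left(-1 \right)} = \left(-6\right) 5 \cdot 5 = \left(-30\right) 5 = -150$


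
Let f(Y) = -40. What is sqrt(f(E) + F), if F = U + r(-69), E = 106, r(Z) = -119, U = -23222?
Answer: I*sqrt(23381) ≈ 152.91*I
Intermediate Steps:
F = -23341 (F = -23222 - 119 = -23341)
sqrt(f(E) + F) = sqrt(-40 - 23341) = sqrt(-23381) = I*sqrt(23381)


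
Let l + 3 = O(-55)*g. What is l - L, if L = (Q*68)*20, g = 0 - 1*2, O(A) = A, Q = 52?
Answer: -70613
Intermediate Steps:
g = -2 (g = 0 - 2 = -2)
L = 70720 (L = (52*68)*20 = 3536*20 = 70720)
l = 107 (l = -3 - 55*(-2) = -3 + 110 = 107)
l - L = 107 - 1*70720 = 107 - 70720 = -70613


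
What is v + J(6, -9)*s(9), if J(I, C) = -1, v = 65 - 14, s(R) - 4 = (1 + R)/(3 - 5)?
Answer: 52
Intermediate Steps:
s(R) = 7/2 - R/2 (s(R) = 4 + (1 + R)/(3 - 5) = 4 + (1 + R)/(-2) = 4 + (1 + R)*(-½) = 4 + (-½ - R/2) = 7/2 - R/2)
v = 51
v + J(6, -9)*s(9) = 51 - (7/2 - ½*9) = 51 - (7/2 - 9/2) = 51 - 1*(-1) = 51 + 1 = 52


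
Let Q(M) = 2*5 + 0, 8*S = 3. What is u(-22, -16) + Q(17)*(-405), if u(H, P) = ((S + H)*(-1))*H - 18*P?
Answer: -16951/4 ≈ -4237.8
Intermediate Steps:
S = 3/8 (S = (⅛)*3 = 3/8 ≈ 0.37500)
Q(M) = 10 (Q(M) = 10 + 0 = 10)
u(H, P) = -18*P + H*(-3/8 - H) (u(H, P) = ((3/8 + H)*(-1))*H - 18*P = (-3/8 - H)*H - 18*P = H*(-3/8 - H) - 18*P = -18*P + H*(-3/8 - H))
u(-22, -16) + Q(17)*(-405) = (-1*(-22)² - 18*(-16) - 3/8*(-22)) + 10*(-405) = (-1*484 + 288 + 33/4) - 4050 = (-484 + 288 + 33/4) - 4050 = -751/4 - 4050 = -16951/4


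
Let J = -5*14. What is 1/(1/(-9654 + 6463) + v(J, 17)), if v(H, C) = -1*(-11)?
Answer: 3191/35100 ≈ 0.090912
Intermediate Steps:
J = -70
v(H, C) = 11
1/(1/(-9654 + 6463) + v(J, 17)) = 1/(1/(-9654 + 6463) + 11) = 1/(1/(-3191) + 11) = 1/(-1/3191 + 11) = 1/(35100/3191) = 3191/35100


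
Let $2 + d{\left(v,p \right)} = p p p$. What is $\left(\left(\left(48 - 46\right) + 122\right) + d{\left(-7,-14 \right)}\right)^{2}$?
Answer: $6874884$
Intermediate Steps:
$d{\left(v,p \right)} = -2 + p^{3}$ ($d{\left(v,p \right)} = -2 + p p p = -2 + p^{2} p = -2 + p^{3}$)
$\left(\left(\left(48 - 46\right) + 122\right) + d{\left(-7,-14 \right)}\right)^{2} = \left(\left(\left(48 - 46\right) + 122\right) + \left(-2 + \left(-14\right)^{3}\right)\right)^{2} = \left(\left(2 + 122\right) - 2746\right)^{2} = \left(124 - 2746\right)^{2} = \left(-2622\right)^{2} = 6874884$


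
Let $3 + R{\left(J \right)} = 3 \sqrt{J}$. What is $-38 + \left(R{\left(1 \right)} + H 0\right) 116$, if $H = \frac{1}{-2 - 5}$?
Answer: $-38$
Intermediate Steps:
$H = - \frac{1}{7}$ ($H = \frac{1}{-7} = - \frac{1}{7} \approx -0.14286$)
$R{\left(J \right)} = -3 + 3 \sqrt{J}$
$-38 + \left(R{\left(1 \right)} + H 0\right) 116 = -38 + \left(\left(-3 + 3 \sqrt{1}\right) - 0\right) 116 = -38 + \left(\left(-3 + 3 \cdot 1\right) + 0\right) 116 = -38 + \left(\left(-3 + 3\right) + 0\right) 116 = -38 + \left(0 + 0\right) 116 = -38 + 0 \cdot 116 = -38 + 0 = -38$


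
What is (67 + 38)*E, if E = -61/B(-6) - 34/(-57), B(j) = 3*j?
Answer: 47705/114 ≈ 418.46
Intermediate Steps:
E = 1363/342 (E = -61/(3*(-6)) - 34/(-57) = -61/(-18) - 34*(-1/57) = -61*(-1/18) + 34/57 = 61/18 + 34/57 = 1363/342 ≈ 3.9854)
(67 + 38)*E = (67 + 38)*(1363/342) = 105*(1363/342) = 47705/114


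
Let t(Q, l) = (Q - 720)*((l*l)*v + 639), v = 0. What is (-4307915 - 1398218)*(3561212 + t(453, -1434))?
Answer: -19347208843667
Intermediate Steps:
t(Q, l) = -460080 + 639*Q (t(Q, l) = (Q - 720)*((l*l)*0 + 639) = (-720 + Q)*(l**2*0 + 639) = (-720 + Q)*(0 + 639) = (-720 + Q)*639 = -460080 + 639*Q)
(-4307915 - 1398218)*(3561212 + t(453, -1434)) = (-4307915 - 1398218)*(3561212 + (-460080 + 639*453)) = -5706133*(3561212 + (-460080 + 289467)) = -5706133*(3561212 - 170613) = -5706133*3390599 = -19347208843667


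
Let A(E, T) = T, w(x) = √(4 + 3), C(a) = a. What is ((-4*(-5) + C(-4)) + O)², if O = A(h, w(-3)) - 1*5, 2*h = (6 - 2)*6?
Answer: (11 + √7)² ≈ 186.21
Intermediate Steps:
h = 12 (h = ((6 - 2)*6)/2 = (4*6)/2 = (½)*24 = 12)
w(x) = √7
O = -5 + √7 (O = √7 - 1*5 = √7 - 5 = -5 + √7 ≈ -2.3542)
((-4*(-5) + C(-4)) + O)² = ((-4*(-5) - 4) + (-5 + √7))² = ((20 - 4) + (-5 + √7))² = (16 + (-5 + √7))² = (11 + √7)²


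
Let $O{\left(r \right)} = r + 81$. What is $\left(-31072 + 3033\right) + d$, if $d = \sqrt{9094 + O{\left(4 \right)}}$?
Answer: $-28039 + \sqrt{9179} \approx -27943.0$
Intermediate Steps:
$O{\left(r \right)} = 81 + r$
$d = \sqrt{9179}$ ($d = \sqrt{9094 + \left(81 + 4\right)} = \sqrt{9094 + 85} = \sqrt{9179} \approx 95.807$)
$\left(-31072 + 3033\right) + d = \left(-31072 + 3033\right) + \sqrt{9179} = -28039 + \sqrt{9179}$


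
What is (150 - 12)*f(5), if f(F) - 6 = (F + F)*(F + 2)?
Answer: 10488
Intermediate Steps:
f(F) = 6 + 2*F*(2 + F) (f(F) = 6 + (F + F)*(F + 2) = 6 + (2*F)*(2 + F) = 6 + 2*F*(2 + F))
(150 - 12)*f(5) = (150 - 12)*(6 + 2*5² + 4*5) = 138*(6 + 2*25 + 20) = 138*(6 + 50 + 20) = 138*76 = 10488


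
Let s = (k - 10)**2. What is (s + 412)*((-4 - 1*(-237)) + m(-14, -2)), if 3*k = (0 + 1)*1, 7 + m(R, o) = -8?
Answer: 991682/9 ≈ 1.1019e+5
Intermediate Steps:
m(R, o) = -15 (m(R, o) = -7 - 8 = -15)
k = 1/3 (k = ((0 + 1)*1)/3 = (1*1)/3 = (1/3)*1 = 1/3 ≈ 0.33333)
s = 841/9 (s = (1/3 - 10)**2 = (-29/3)**2 = 841/9 ≈ 93.444)
(s + 412)*((-4 - 1*(-237)) + m(-14, -2)) = (841/9 + 412)*((-4 - 1*(-237)) - 15) = 4549*((-4 + 237) - 15)/9 = 4549*(233 - 15)/9 = (4549/9)*218 = 991682/9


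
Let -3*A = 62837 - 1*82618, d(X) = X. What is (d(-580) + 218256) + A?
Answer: 672809/3 ≈ 2.2427e+5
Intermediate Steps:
A = 19781/3 (A = -(62837 - 1*82618)/3 = -(62837 - 82618)/3 = -⅓*(-19781) = 19781/3 ≈ 6593.7)
(d(-580) + 218256) + A = (-580 + 218256) + 19781/3 = 217676 + 19781/3 = 672809/3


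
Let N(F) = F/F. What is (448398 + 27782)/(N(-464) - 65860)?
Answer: -16420/2271 ≈ -7.2303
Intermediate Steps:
N(F) = 1
(448398 + 27782)/(N(-464) - 65860) = (448398 + 27782)/(1 - 65860) = 476180/(-65859) = 476180*(-1/65859) = -16420/2271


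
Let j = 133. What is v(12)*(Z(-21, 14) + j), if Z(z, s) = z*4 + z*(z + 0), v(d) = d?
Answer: 5880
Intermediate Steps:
Z(z, s) = z**2 + 4*z (Z(z, s) = 4*z + z*z = 4*z + z**2 = z**2 + 4*z)
v(12)*(Z(-21, 14) + j) = 12*(-21*(4 - 21) + 133) = 12*(-21*(-17) + 133) = 12*(357 + 133) = 12*490 = 5880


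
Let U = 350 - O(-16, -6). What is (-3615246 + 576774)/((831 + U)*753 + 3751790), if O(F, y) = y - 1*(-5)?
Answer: -759618/1160459 ≈ -0.65458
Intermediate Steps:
O(F, y) = 5 + y (O(F, y) = y + 5 = 5 + y)
U = 351 (U = 350 - (5 - 6) = 350 - 1*(-1) = 350 + 1 = 351)
(-3615246 + 576774)/((831 + U)*753 + 3751790) = (-3615246 + 576774)/((831 + 351)*753 + 3751790) = -3038472/(1182*753 + 3751790) = -3038472/(890046 + 3751790) = -3038472/4641836 = -3038472*1/4641836 = -759618/1160459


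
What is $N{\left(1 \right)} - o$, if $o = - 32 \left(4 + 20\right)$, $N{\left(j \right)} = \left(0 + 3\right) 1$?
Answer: $771$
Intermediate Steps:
$N{\left(j \right)} = 3$ ($N{\left(j \right)} = 3 \cdot 1 = 3$)
$o = -768$ ($o = \left(-32\right) 24 = -768$)
$N{\left(1 \right)} - o = 3 - -768 = 3 + 768 = 771$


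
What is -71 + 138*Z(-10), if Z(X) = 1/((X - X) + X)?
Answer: -424/5 ≈ -84.800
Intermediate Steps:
Z(X) = 1/X (Z(X) = 1/(0 + X) = 1/X)
-71 + 138*Z(-10) = -71 + 138/(-10) = -71 + 138*(-⅒) = -71 - 69/5 = -424/5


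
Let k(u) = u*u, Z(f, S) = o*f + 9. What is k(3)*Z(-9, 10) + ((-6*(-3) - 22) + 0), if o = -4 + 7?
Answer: -166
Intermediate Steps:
o = 3
Z(f, S) = 9 + 3*f (Z(f, S) = 3*f + 9 = 9 + 3*f)
k(u) = u**2
k(3)*Z(-9, 10) + ((-6*(-3) - 22) + 0) = 3**2*(9 + 3*(-9)) + ((-6*(-3) - 22) + 0) = 9*(9 - 27) + ((18 - 22) + 0) = 9*(-18) + (-4 + 0) = -162 - 4 = -166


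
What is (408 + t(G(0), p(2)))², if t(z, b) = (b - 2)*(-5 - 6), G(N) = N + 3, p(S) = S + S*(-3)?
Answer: 224676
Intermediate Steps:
p(S) = -2*S (p(S) = S - 3*S = -2*S)
G(N) = 3 + N
t(z, b) = 22 - 11*b (t(z, b) = (-2 + b)*(-11) = 22 - 11*b)
(408 + t(G(0), p(2)))² = (408 + (22 - (-22)*2))² = (408 + (22 - 11*(-4)))² = (408 + (22 + 44))² = (408 + 66)² = 474² = 224676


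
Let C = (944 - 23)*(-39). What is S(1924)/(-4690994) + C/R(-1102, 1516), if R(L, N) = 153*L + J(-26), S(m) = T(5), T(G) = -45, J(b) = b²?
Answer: 6017977512/28134236515 ≈ 0.21390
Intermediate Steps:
S(m) = -45
C = -35919 (C = 921*(-39) = -35919)
R(L, N) = 676 + 153*L (R(L, N) = 153*L + (-26)² = 153*L + 676 = 676 + 153*L)
S(1924)/(-4690994) + C/R(-1102, 1516) = -45/(-4690994) - 35919/(676 + 153*(-1102)) = -45*(-1/4690994) - 35919/(676 - 168606) = 45/4690994 - 35919/(-167930) = 45/4690994 - 35919*(-1/167930) = 45/4690994 + 35919/167930 = 6017977512/28134236515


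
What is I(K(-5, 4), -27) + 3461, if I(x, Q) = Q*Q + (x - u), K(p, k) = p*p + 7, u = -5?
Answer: 4227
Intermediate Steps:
K(p, k) = 7 + p² (K(p, k) = p² + 7 = 7 + p²)
I(x, Q) = 5 + x + Q² (I(x, Q) = Q*Q + (x - 1*(-5)) = Q² + (x + 5) = Q² + (5 + x) = 5 + x + Q²)
I(K(-5, 4), -27) + 3461 = (5 + (7 + (-5)²) + (-27)²) + 3461 = (5 + (7 + 25) + 729) + 3461 = (5 + 32 + 729) + 3461 = 766 + 3461 = 4227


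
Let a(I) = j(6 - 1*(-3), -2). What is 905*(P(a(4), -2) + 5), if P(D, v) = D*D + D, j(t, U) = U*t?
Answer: 281455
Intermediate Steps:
a(I) = -18 (a(I) = -2*(6 - 1*(-3)) = -2*(6 + 3) = -2*9 = -18)
P(D, v) = D + D² (P(D, v) = D² + D = D + D²)
905*(P(a(4), -2) + 5) = 905*(-18*(1 - 18) + 5) = 905*(-18*(-17) + 5) = 905*(306 + 5) = 905*311 = 281455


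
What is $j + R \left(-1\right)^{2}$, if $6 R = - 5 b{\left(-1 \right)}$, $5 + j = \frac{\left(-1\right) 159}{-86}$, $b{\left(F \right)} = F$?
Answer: $- \frac{299}{129} \approx -2.3178$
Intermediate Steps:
$j = - \frac{271}{86}$ ($j = -5 + \frac{\left(-1\right) 159}{-86} = -5 - - \frac{159}{86} = -5 + \frac{159}{86} = - \frac{271}{86} \approx -3.1512$)
$R = \frac{5}{6}$ ($R = \frac{\left(-5\right) \left(-1\right)}{6} = \frac{1}{6} \cdot 5 = \frac{5}{6} \approx 0.83333$)
$j + R \left(-1\right)^{2} = - \frac{271}{86} + \frac{5 \left(-1\right)^{2}}{6} = - \frac{271}{86} + \frac{5}{6} \cdot 1 = - \frac{271}{86} + \frac{5}{6} = - \frac{299}{129}$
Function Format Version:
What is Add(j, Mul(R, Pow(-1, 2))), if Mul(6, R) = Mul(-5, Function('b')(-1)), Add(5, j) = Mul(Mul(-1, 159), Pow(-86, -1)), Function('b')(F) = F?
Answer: Rational(-299, 129) ≈ -2.3178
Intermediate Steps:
j = Rational(-271, 86) (j = Add(-5, Mul(Mul(-1, 159), Pow(-86, -1))) = Add(-5, Mul(-159, Rational(-1, 86))) = Add(-5, Rational(159, 86)) = Rational(-271, 86) ≈ -3.1512)
R = Rational(5, 6) (R = Mul(Rational(1, 6), Mul(-5, -1)) = Mul(Rational(1, 6), 5) = Rational(5, 6) ≈ 0.83333)
Add(j, Mul(R, Pow(-1, 2))) = Add(Rational(-271, 86), Mul(Rational(5, 6), Pow(-1, 2))) = Add(Rational(-271, 86), Mul(Rational(5, 6), 1)) = Add(Rational(-271, 86), Rational(5, 6)) = Rational(-299, 129)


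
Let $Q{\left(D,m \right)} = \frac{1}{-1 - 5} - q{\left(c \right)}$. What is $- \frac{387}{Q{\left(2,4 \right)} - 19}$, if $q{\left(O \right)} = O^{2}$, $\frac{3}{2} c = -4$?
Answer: $\frac{162}{11} \approx 14.727$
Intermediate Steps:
$c = - \frac{8}{3}$ ($c = \frac{2}{3} \left(-4\right) = - \frac{8}{3} \approx -2.6667$)
$Q{\left(D,m \right)} = - \frac{131}{18}$ ($Q{\left(D,m \right)} = \frac{1}{-1 - 5} - \left(- \frac{8}{3}\right)^{2} = \frac{1}{-6} - \frac{64}{9} = - \frac{1}{6} - \frac{64}{9} = - \frac{131}{18}$)
$- \frac{387}{Q{\left(2,4 \right)} - 19} = - \frac{387}{- \frac{131}{18} - 19} = - \frac{387}{- \frac{473}{18}} = \left(-387\right) \left(- \frac{18}{473}\right) = \frac{162}{11}$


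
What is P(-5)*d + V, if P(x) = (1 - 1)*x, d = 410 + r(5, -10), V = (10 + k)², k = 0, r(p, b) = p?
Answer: 100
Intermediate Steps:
V = 100 (V = (10 + 0)² = 10² = 100)
d = 415 (d = 410 + 5 = 415)
P(x) = 0 (P(x) = 0*x = 0)
P(-5)*d + V = 0*415 + 100 = 0 + 100 = 100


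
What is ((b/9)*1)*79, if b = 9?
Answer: 79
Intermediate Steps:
((b/9)*1)*79 = ((9/9)*1)*79 = ((9*(1/9))*1)*79 = (1*1)*79 = 1*79 = 79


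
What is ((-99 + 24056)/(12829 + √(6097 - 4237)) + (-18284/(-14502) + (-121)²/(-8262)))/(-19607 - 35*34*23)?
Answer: -4457023861376413/154393076790189603198 + 47914*√465/7731539535237 ≈ -2.8734e-5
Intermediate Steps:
((-99 + 24056)/(12829 + √(6097 - 4237)) + (-18284/(-14502) + (-121)²/(-8262)))/(-19607 - 35*34*23) = (23957/(12829 + √1860) + (-18284*(-1/14502) + 14641*(-1/8262)))/(-19607 - 1190*23) = (23957/(12829 + 2*√465) + (9142/7251 - 14641/8262))/(-19607 - 27370) = (23957/(12829 + 2*√465) - 10210229/19969254)/(-46977) = (-10210229/19969254 + 23957/(12829 + 2*√465))*(-1/46977) = 10210229/938095645158 - 23957/(46977*(12829 + 2*√465))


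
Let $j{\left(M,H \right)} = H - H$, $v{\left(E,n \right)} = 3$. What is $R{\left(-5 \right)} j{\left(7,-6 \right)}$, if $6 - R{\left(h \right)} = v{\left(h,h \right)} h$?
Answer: $0$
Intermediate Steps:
$j{\left(M,H \right)} = 0$
$R{\left(h \right)} = 6 - 3 h$
$R{\left(-5 \right)} j{\left(7,-6 \right)} = \left(6 - -15\right) 0 = \left(6 + 15\right) 0 = 21 \cdot 0 = 0$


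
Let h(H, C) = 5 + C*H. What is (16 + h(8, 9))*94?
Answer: 8742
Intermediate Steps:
(16 + h(8, 9))*94 = (16 + (5 + 9*8))*94 = (16 + (5 + 72))*94 = (16 + 77)*94 = 93*94 = 8742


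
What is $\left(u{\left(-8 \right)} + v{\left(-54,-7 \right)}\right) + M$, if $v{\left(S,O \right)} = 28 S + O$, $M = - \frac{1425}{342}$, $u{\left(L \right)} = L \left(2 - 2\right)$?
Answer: $- \frac{9139}{6} \approx -1523.2$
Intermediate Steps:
$u{\left(L \right)} = 0$ ($u{\left(L \right)} = L 0 = 0$)
$M = - \frac{25}{6}$ ($M = \left(-1425\right) \frac{1}{342} = - \frac{25}{6} \approx -4.1667$)
$v{\left(S,O \right)} = O + 28 S$
$\left(u{\left(-8 \right)} + v{\left(-54,-7 \right)}\right) + M = \left(0 + \left(-7 + 28 \left(-54\right)\right)\right) - \frac{25}{6} = \left(0 - 1519\right) - \frac{25}{6} = -1519 - \frac{25}{6} = - \frac{9139}{6}$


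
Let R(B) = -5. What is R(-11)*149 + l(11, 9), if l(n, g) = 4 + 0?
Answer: -741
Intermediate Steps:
l(n, g) = 4
R(-11)*149 + l(11, 9) = -5*149 + 4 = -745 + 4 = -741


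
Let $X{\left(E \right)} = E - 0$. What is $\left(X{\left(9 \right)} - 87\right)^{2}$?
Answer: $6084$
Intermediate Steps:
$X{\left(E \right)} = E$ ($X{\left(E \right)} = E + 0 = E$)
$\left(X{\left(9 \right)} - 87\right)^{2} = \left(9 - 87\right)^{2} = \left(-78\right)^{2} = 6084$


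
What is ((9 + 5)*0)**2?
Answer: 0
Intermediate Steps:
((9 + 5)*0)**2 = (14*0)**2 = 0**2 = 0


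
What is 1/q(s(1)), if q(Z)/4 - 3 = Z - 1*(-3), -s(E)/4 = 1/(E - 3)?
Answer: 1/32 ≈ 0.031250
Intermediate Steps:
s(E) = -4/(-3 + E) (s(E) = -4/(E - 3) = -4/(-3 + E))
q(Z) = 24 + 4*Z (q(Z) = 12 + 4*(Z - 1*(-3)) = 12 + 4*(Z + 3) = 12 + 4*(3 + Z) = 12 + (12 + 4*Z) = 24 + 4*Z)
1/q(s(1)) = 1/(24 + 4*(-4/(-3 + 1))) = 1/(24 + 4*(-4/(-2))) = 1/(24 + 4*(-4*(-½))) = 1/(24 + 4*2) = 1/(24 + 8) = 1/32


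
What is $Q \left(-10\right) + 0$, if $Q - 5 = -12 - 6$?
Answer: $130$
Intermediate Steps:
$Q = -13$ ($Q = 5 - 18 = -13$)
$Q \left(-10\right) + 0 = \left(-13\right) \left(-10\right) + 0 = 130 + 0 = 130$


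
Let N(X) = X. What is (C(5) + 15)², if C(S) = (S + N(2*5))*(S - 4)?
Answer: 900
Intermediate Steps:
C(S) = (-4 + S)*(10 + S) (C(S) = (S + 2*5)*(S - 4) = (S + 10)*(-4 + S) = (10 + S)*(-4 + S) = (-4 + S)*(10 + S))
(C(5) + 15)² = ((-40 + 5² + 6*5) + 15)² = ((-40 + 25 + 30) + 15)² = (15 + 15)² = 30² = 900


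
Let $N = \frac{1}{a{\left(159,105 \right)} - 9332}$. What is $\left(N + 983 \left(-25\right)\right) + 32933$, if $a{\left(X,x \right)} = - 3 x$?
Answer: $\frac{80629625}{9647} \approx 8358.0$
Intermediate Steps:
$N = - \frac{1}{9647}$ ($N = \frac{1}{\left(-3\right) 105 - 9332} = \frac{1}{-315 - 9332} = \frac{1}{-9647} = - \frac{1}{9647} \approx -0.00010366$)
$\left(N + 983 \left(-25\right)\right) + 32933 = \left(- \frac{1}{9647} + 983 \left(-25\right)\right) + 32933 = \left(- \frac{1}{9647} - 24575\right) + 32933 = - \frac{237075026}{9647} + 32933 = \frac{80629625}{9647}$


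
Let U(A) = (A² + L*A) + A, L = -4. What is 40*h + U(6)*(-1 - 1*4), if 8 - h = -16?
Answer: 870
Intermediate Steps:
h = 24 (h = 8 - 1*(-16) = 8 + 16 = 24)
U(A) = A² - 3*A (U(A) = (A² - 4*A) + A = A² - 3*A)
40*h + U(6)*(-1 - 1*4) = 40*24 + (6*(-3 + 6))*(-1 - 1*4) = 960 + (6*3)*(-1 - 4) = 960 + 18*(-5) = 960 - 90 = 870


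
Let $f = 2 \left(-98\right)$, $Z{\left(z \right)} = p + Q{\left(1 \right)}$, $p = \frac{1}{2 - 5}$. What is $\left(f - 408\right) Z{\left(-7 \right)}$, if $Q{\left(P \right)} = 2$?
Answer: $- \frac{3020}{3} \approx -1006.7$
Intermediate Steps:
$p = - \frac{1}{3}$ ($p = \frac{1}{-3} = - \frac{1}{3} \approx -0.33333$)
$Z{\left(z \right)} = \frac{5}{3}$ ($Z{\left(z \right)} = - \frac{1}{3} + 2 = \frac{5}{3}$)
$f = -196$
$\left(f - 408\right) Z{\left(-7 \right)} = \left(-196 - 408\right) \frac{5}{3} = \left(-604\right) \frac{5}{3} = - \frac{3020}{3}$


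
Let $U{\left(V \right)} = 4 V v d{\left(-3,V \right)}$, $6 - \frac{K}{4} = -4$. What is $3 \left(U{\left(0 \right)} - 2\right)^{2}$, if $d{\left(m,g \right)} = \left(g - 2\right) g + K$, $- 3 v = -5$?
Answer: $12$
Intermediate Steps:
$K = 40$ ($K = 24 - -16 = 24 + 16 = 40$)
$v = \frac{5}{3}$ ($v = \left(- \frac{1}{3}\right) \left(-5\right) = \frac{5}{3} \approx 1.6667$)
$d{\left(m,g \right)} = 40 + g \left(-2 + g\right)$ ($d{\left(m,g \right)} = \left(g - 2\right) g + 40 = \left(-2 + g\right) g + 40 = g \left(-2 + g\right) + 40 = 40 + g \left(-2 + g\right)$)
$U{\left(V \right)} = \frac{20 V \left(40 + V^{2} - 2 V\right)}{3}$ ($U{\left(V \right)} = 4 V \frac{5}{3} \left(40 + V^{2} - 2 V\right) = \frac{20 V}{3} \left(40 + V^{2} - 2 V\right) = \frac{20 V \left(40 + V^{2} - 2 V\right)}{3}$)
$3 \left(U{\left(0 \right)} - 2\right)^{2} = 3 \left(\frac{20}{3} \cdot 0 \left(40 + 0^{2} - 0\right) - 2\right)^{2} = 3 \left(\frac{20}{3} \cdot 0 \left(40 + 0 + 0\right) - 2\right)^{2} = 3 \left(\frac{20}{3} \cdot 0 \cdot 40 - 2\right)^{2} = 3 \left(0 - 2\right)^{2} = 3 \left(-2\right)^{2} = 3 \cdot 4 = 12$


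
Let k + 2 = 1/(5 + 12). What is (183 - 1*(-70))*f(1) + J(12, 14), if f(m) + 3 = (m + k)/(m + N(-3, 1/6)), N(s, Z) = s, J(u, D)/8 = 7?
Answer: -9927/17 ≈ -583.94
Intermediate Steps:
J(u, D) = 56 (J(u, D) = 8*7 = 56)
k = -33/17 (k = -2 + 1/(5 + 12) = -2 + 1/17 = -33/17 ≈ -1.9412)
f(m) = -3 + (-33/17 + m)/(-3 + m) (f(m) = -3 + (m - 33/17)/(m - 3) = -3 + (-33/17 + m)/(-3 + m))
(183 - 1*(-70))*f(1) + J(12, 14) = (183 - 1*(-70))*(2*(60 - 17*1)/(17*(-3 + 1))) + 56 = (183 + 70)*((2/17)*(60 - 17)/(-2)) + 56 = 253*((2/17)*(-½)*43) + 56 = 253*(-43/17) + 56 = -10879/17 + 56 = -9927/17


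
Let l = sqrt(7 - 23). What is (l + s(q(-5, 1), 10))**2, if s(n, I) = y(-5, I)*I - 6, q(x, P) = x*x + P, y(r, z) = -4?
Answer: 2100 - 368*I ≈ 2100.0 - 368.0*I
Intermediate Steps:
q(x, P) = P + x**2 (q(x, P) = x**2 + P = P + x**2)
s(n, I) = -6 - 4*I (s(n, I) = -4*I - 6 = -6 - 4*I)
l = 4*I (l = sqrt(-16) = 4*I ≈ 4.0*I)
(l + s(q(-5, 1), 10))**2 = (4*I + (-6 - 4*10))**2 = (4*I + (-6 - 40))**2 = (4*I - 46)**2 = (-46 + 4*I)**2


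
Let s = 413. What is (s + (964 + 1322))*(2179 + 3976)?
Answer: 16612345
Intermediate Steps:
(s + (964 + 1322))*(2179 + 3976) = (413 + (964 + 1322))*(2179 + 3976) = (413 + 2286)*6155 = 2699*6155 = 16612345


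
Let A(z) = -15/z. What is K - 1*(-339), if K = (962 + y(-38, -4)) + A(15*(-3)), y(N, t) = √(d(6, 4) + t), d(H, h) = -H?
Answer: 3904/3 + I*√10 ≈ 1301.3 + 3.1623*I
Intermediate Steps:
y(N, t) = √(-6 + t) (y(N, t) = √(-1*6 + t) = √(-6 + t))
K = 2887/3 + I*√10 (K = (962 + √(-6 - 4)) - 15/(15*(-3)) = (962 + √(-10)) - 15/(-45) = (962 + I*√10) - 15*(-1/45) = (962 + I*√10) + ⅓ = 2887/3 + I*√10 ≈ 962.33 + 3.1623*I)
K - 1*(-339) = (2887/3 + I*√10) - 1*(-339) = (2887/3 + I*√10) + 339 = 3904/3 + I*√10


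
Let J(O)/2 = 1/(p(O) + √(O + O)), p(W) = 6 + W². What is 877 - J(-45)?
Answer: 1205888555/1375017 + 2*I*√10/1375017 ≈ 877.0 + 4.5996e-6*I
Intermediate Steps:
J(O) = 2/(6 + O² + √2*√O) (J(O) = 2/((6 + O²) + √(O + O)) = 2/((6 + O²) + √(2*O)) = 2/((6 + O²) + √2*√O) = 2/(6 + O² + √2*√O))
877 - J(-45) = 877 - 2/(6 + (-45)² + √2*√(-45)) = 877 - 2/(6 + 2025 + √2*(3*I*√5)) = 877 - 2/(6 + 2025 + 3*I*√10) = 877 - 2/(2031 + 3*I*√10)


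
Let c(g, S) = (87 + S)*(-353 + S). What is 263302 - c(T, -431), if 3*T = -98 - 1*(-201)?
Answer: -6394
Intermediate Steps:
T = 103/3 (T = (-98 - 1*(-201))/3 = (-98 + 201)/3 = (1/3)*103 = 103/3 ≈ 34.333)
c(g, S) = (-353 + S)*(87 + S)
263302 - c(T, -431) = 263302 - (-30711 + (-431)**2 - 266*(-431)) = 263302 - (-30711 + 185761 + 114646) = 263302 - 1*269696 = 263302 - 269696 = -6394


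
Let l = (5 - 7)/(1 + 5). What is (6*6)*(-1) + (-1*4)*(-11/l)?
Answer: -168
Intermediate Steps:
l = -1/3 (l = -2/6 = -2*1/6 = -1/3 ≈ -0.33333)
(6*6)*(-1) + (-1*4)*(-11/l) = (6*6)*(-1) + (-1*4)*(-11/(-1/3)) = 36*(-1) - (-44)*(-3) = -36 - 4*33 = -36 - 132 = -168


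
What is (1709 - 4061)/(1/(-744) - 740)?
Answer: 1749888/550561 ≈ 3.1784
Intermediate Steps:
(1709 - 4061)/(1/(-744) - 740) = -2352/(-1/744 - 740) = -2352/(-550561/744) = -2352*(-744/550561) = 1749888/550561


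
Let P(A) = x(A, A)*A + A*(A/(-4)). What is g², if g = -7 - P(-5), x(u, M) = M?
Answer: 10609/16 ≈ 663.06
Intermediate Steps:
P(A) = 3*A²/4 (P(A) = A*A + A*(A/(-4)) = A² + A*(A*(-¼)) = A² + A*(-A/4) = A² - A²/4 = 3*A²/4)
g = -103/4 (g = -7 - 3*(-5)²/4 = -7 - 3*25/4 = -7 - 1*75/4 = -7 - 75/4 = -103/4 ≈ -25.750)
g² = (-103/4)² = 10609/16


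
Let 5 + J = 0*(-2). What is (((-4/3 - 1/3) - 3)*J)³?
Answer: 343000/27 ≈ 12704.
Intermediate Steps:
J = -5 (J = -5 + 0*(-2) = -5 + 0 = -5)
(((-4/3 - 1/3) - 3)*J)³ = (((-4/3 - 1/3) - 3)*(-5))³ = (((-4*⅓ - 1*⅓) - 3)*(-5))³ = (((-4/3 - ⅓) - 3)*(-5))³ = ((-5/3 - 3)*(-5))³ = (-14/3*(-5))³ = (70/3)³ = 343000/27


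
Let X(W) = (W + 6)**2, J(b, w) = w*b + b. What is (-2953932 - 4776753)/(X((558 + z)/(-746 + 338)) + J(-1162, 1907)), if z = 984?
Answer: 35746687440/10251829103 ≈ 3.4869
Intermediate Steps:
J(b, w) = b + b*w (J(b, w) = b*w + b = b + b*w)
X(W) = (6 + W)**2
(-2953932 - 4776753)/(X((558 + z)/(-746 + 338)) + J(-1162, 1907)) = (-2953932 - 4776753)/((6 + (558 + 984)/(-746 + 338))**2 - 1162*(1 + 1907)) = -7730685/((6 + 1542/(-408))**2 - 1162*1908) = -7730685/((6 + 1542*(-1/408))**2 - 2217096) = -7730685/((6 - 257/68)**2 - 2217096) = -7730685/((151/68)**2 - 2217096) = -7730685/(22801/4624 - 2217096) = -7730685/(-10251829103/4624) = -7730685*(-4624/10251829103) = 35746687440/10251829103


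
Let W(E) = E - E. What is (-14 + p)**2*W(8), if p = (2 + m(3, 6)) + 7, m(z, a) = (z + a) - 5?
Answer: 0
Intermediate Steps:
m(z, a) = -5 + a + z (m(z, a) = (a + z) - 5 = -5 + a + z)
W(E) = 0
p = 13 (p = (2 + (-5 + 6 + 3)) + 7 = (2 + 4) + 7 = 6 + 7 = 13)
(-14 + p)**2*W(8) = (-14 + 13)**2*0 = (-1)**2*0 = 1*0 = 0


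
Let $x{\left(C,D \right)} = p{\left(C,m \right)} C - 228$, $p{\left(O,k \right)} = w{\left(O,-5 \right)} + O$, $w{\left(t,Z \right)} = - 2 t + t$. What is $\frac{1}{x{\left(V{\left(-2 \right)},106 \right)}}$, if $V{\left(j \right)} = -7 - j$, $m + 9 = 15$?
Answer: $- \frac{1}{228} \approx -0.004386$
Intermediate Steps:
$m = 6$ ($m = -9 + 15 = 6$)
$w{\left(t,Z \right)} = - t$
$p{\left(O,k \right)} = 0$ ($p{\left(O,k \right)} = - O + O = 0$)
$x{\left(C,D \right)} = -228$ ($x{\left(C,D \right)} = 0 C - 228 = 0 - 228 = -228$)
$\frac{1}{x{\left(V{\left(-2 \right)},106 \right)}} = \frac{1}{-228} = - \frac{1}{228}$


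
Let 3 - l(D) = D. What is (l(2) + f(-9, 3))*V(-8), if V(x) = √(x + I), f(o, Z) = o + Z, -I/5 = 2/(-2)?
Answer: -5*I*√3 ≈ -8.6602*I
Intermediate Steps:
I = 5 (I = -10/(-2) = -10*(-1)/2 = -5*(-1) = 5)
f(o, Z) = Z + o
l(D) = 3 - D
V(x) = √(5 + x) (V(x) = √(x + 5) = √(5 + x))
(l(2) + f(-9, 3))*V(-8) = ((3 - 1*2) + (3 - 9))*√(5 - 8) = ((3 - 2) - 6)*√(-3) = (1 - 6)*(I*√3) = -5*I*√3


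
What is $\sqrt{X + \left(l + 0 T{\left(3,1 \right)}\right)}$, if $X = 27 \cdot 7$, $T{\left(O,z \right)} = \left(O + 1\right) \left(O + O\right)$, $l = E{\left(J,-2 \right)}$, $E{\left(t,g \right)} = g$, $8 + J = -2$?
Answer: $\sqrt{187} \approx 13.675$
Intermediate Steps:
$J = -10$ ($J = -8 - 2 = -10$)
$l = -2$
$T{\left(O,z \right)} = 2 O \left(1 + O\right)$ ($T{\left(O,z \right)} = \left(1 + O\right) 2 O = 2 O \left(1 + O\right)$)
$X = 189$
$\sqrt{X + \left(l + 0 T{\left(3,1 \right)}\right)} = \sqrt{189 - \left(2 + 0 \cdot 2 \cdot 3 \left(1 + 3\right)\right)} = \sqrt{189 - \left(2 + 0 \cdot 2 \cdot 3 \cdot 4\right)} = \sqrt{189 + \left(-2 + 0 \cdot 24\right)} = \sqrt{189 + \left(-2 + 0\right)} = \sqrt{189 - 2} = \sqrt{187}$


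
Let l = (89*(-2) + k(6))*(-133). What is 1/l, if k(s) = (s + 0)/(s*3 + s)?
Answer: 4/94563 ≈ 4.2300e-5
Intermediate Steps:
k(s) = ¼ (k(s) = s/(3*s + s) = s/((4*s)) = s*(1/(4*s)) = ¼)
l = 94563/4 (l = (89*(-2) + ¼)*(-133) = (-178 + ¼)*(-133) = -711/4*(-133) = 94563/4 ≈ 23641.)
1/l = 1/(94563/4) = 4/94563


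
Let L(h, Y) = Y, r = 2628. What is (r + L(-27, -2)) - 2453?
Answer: 173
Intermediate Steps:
(r + L(-27, -2)) - 2453 = (2628 - 2) - 2453 = 2626 - 2453 = 173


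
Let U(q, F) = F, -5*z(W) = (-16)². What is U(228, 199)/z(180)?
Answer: -995/256 ≈ -3.8867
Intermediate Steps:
z(W) = -256/5 (z(W) = -⅕*(-16)² = -⅕*256 = -256/5)
U(228, 199)/z(180) = 199/(-256/5) = 199*(-5/256) = -995/256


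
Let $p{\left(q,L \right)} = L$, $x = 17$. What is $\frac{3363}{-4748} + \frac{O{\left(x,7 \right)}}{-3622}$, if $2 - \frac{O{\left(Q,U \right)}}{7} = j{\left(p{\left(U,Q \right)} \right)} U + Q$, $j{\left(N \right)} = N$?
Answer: $- \frac{3863581}{8598628} \approx -0.44933$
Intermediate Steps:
$O{\left(Q,U \right)} = 14 - 7 Q - 7 Q U$ ($O{\left(Q,U \right)} = 14 - 7 \left(Q U + Q\right) = 14 - 7 \left(Q + Q U\right) = 14 - \left(7 Q + 7 Q U\right) = 14 - 7 Q - 7 Q U$)
$\frac{3363}{-4748} + \frac{O{\left(x,7 \right)}}{-3622} = \frac{3363}{-4748} + \frac{14 - 119 - 119 \cdot 7}{-3622} = 3363 \left(- \frac{1}{4748}\right) + \left(14 - 119 - 833\right) \left(- \frac{1}{3622}\right) = - \frac{3363}{4748} - - \frac{469}{1811} = - \frac{3363}{4748} + \frac{469}{1811} = - \frac{3863581}{8598628}$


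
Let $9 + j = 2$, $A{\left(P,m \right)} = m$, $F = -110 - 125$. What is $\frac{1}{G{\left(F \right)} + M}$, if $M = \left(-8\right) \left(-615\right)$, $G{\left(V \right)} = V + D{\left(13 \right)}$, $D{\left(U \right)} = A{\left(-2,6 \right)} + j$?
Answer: $\frac{1}{4684} \approx 0.00021349$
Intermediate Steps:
$F = -235$
$j = -7$ ($j = -9 + 2 = -7$)
$D{\left(U \right)} = -1$ ($D{\left(U \right)} = 6 - 7 = -1$)
$G{\left(V \right)} = -1 + V$ ($G{\left(V \right)} = V - 1 = -1 + V$)
$M = 4920$
$\frac{1}{G{\left(F \right)} + M} = \frac{1}{\left(-1 - 235\right) + 4920} = \frac{1}{-236 + 4920} = \frac{1}{4684}$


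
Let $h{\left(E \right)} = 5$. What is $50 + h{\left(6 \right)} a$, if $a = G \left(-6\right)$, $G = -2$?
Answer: $110$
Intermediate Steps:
$a = 12$ ($a = \left(-2\right) \left(-6\right) = 12$)
$50 + h{\left(6 \right)} a = 50 + 5 \cdot 12 = 50 + 60 = 110$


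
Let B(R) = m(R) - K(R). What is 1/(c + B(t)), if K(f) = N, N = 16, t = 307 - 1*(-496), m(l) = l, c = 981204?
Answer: 1/981991 ≈ 1.0183e-6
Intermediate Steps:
t = 803 (t = 307 + 496 = 803)
K(f) = 16
B(R) = -16 + R (B(R) = R - 1*16 = R - 16 = -16 + R)
1/(c + B(t)) = 1/(981204 + (-16 + 803)) = 1/(981204 + 787) = 1/981991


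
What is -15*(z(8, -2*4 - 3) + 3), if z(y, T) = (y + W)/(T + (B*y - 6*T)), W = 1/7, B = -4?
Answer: -8100/161 ≈ -50.311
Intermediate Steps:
W = 1/7 ≈ 0.14286
z(y, T) = (1/7 + y)/(-5*T - 4*y) (z(y, T) = (y + 1/7)/(T + (-4*y - 6*T)) = (1/7 + y)/(T + (-6*T - 4*y)) = (1/7 + y)/(-5*T - 4*y))
-15*(z(8, -2*4 - 3) + 3) = -15*((-1 - 7*8)/(7*(4*8 + 5*(-2*4 - 3))) + 3) = -15*((-1 - 56)/(7*(32 + 5*(-8 - 3))) + 3) = -15*((1/7)*(-57)/(32 + 5*(-11)) + 3) = -15*((1/7)*(-57)/(32 - 55) + 3) = -15*((1/7)*(-57)/(-23) + 3) = -15*((1/7)*(-1/23)*(-57) + 3) = -15*(57/161 + 3) = -15*540/161 = -8100/161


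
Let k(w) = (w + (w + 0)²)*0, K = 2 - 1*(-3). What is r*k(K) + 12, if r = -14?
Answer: 12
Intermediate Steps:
K = 5 (K = 2 + 3 = 5)
k(w) = 0 (k(w) = (w + w²)*0 = 0)
r*k(K) + 12 = -14*0 + 12 = 0 + 12 = 12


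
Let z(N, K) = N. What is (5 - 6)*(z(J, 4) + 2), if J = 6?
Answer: -8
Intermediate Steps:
(5 - 6)*(z(J, 4) + 2) = (5 - 6)*(6 + 2) = -1*8 = -8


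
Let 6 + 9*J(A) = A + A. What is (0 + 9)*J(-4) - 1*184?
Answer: -198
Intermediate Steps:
J(A) = -⅔ + 2*A/9 (J(A) = -⅔ + (A + A)/9 = -⅔ + (2*A)/9 = -⅔ + 2*A/9)
(0 + 9)*J(-4) - 1*184 = (0 + 9)*(-⅔ + (2/9)*(-4)) - 1*184 = 9*(-⅔ - 8/9) - 184 = 9*(-14/9) - 184 = -14 - 184 = -198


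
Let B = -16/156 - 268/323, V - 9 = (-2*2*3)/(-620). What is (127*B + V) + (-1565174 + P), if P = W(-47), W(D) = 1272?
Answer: -3053786961604/1952535 ≈ -1.5640e+6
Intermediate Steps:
P = 1272
V = 1398/155 (V = 9 + (-2*2*3)/(-620) = 9 - 4*3*(-1/620) = 9 - 12*(-1/620) = 9 + 3/155 = 1398/155 ≈ 9.0193)
B = -11744/12597 (B = -16*1/156 - 268*1/323 = -4/39 - 268/323 = -11744/12597 ≈ -0.93229)
(127*B + V) + (-1565174 + P) = (127*(-11744/12597) + 1398/155) + (-1565174 + 1272) = (-1491488/12597 + 1398/155) - 1563902 = -213570034/1952535 - 1563902 = -3053786961604/1952535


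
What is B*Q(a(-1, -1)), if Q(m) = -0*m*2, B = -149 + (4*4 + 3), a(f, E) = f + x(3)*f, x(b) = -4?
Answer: 0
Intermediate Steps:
a(f, E) = -3*f (a(f, E) = f - 4*f = -3*f)
B = -130 (B = -149 + (16 + 3) = -149 + 19 = -130)
Q(m) = 0 (Q(m) = -3*0*2 = 0*2 = 0)
B*Q(a(-1, -1)) = -130*0 = 0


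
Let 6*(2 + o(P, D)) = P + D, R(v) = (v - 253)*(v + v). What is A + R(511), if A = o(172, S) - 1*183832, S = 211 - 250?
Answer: 479185/6 ≈ 79864.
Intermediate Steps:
R(v) = 2*v*(-253 + v) (R(v) = (-253 + v)*(2*v) = 2*v*(-253 + v))
S = -39
o(P, D) = -2 + D/6 + P/6 (o(P, D) = -2 + (P + D)/6 = -2 + (D + P)/6 = -2 + (D/6 + P/6) = -2 + D/6 + P/6)
A = -1102871/6 (A = (-2 + (⅙)*(-39) + (⅙)*172) - 1*183832 = (-2 - 13/2 + 86/3) - 183832 = 121/6 - 183832 = -1102871/6 ≈ -1.8381e+5)
A + R(511) = -1102871/6 + 2*511*(-253 + 511) = -1102871/6 + 2*511*258 = -1102871/6 + 263676 = 479185/6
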